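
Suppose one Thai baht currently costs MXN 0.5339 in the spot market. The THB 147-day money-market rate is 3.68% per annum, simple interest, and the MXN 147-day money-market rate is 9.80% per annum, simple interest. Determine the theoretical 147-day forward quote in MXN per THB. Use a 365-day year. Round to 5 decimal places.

T = 147/365 years.
MXN accumulates by 1 + 0.0980×147/365 = 1.0394685.
Growth of 1 THB over T: 1 + 0.0368×147/365 = 1.0148208.
So F = 0.5339 × 1.0394685 / 1.0148208 = 0.5468672 (MXN/THB).

0.54687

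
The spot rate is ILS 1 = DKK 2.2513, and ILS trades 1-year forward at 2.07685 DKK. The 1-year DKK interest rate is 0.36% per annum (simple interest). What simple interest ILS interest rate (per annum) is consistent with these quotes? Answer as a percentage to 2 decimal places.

T = 1 year.
By CIP, F/S equals the DKK-to-ILS growth ratio: 2.07685/2.2513 = 0.9225114.
DKK growth factor: 1 + 0.0036×1 = 1.003600.
So the ILS growth factor = 1.0878998.
(1.0878998 − 1)/T = 0.087900, i.e. 8.79%.

8.79%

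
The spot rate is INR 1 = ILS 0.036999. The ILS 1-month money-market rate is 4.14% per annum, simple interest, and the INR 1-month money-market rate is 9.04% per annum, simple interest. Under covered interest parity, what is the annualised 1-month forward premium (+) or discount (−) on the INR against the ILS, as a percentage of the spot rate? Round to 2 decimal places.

T = 1/12 years.
CIP forward (ILS per INR) = 0.036999 × 1.003450/1.0075333 = 0.036849052.
(F − S)/S ÷ T = (0.036849052 − 0.036999)/0.036999/(1/12) = -0.048633 → -4.86%.

-4.86%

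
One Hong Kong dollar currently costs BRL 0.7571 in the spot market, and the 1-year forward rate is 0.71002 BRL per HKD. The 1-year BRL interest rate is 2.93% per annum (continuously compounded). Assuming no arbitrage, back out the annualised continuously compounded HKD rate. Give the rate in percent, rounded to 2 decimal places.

9.35%

T = 1 year.
By CIP, F/S equals the BRL-to-HKD growth ratio: 0.71002/0.7571 = 0.9378153.
BRL growth factor: e^(0.0293×1) = 1.0297335.
So the HKD growth factor = 1.0980131.
r = ln(1.0980131)/1 = 0.093502 → 9.35%.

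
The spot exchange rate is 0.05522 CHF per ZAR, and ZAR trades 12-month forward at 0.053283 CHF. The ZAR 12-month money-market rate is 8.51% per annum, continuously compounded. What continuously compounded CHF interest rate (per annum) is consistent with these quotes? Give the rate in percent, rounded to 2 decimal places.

T = 1 year.
CIP gives F = S · g_CHF/g_ZAR, so g_CHF/g_ZAR = 0.053283/0.05522 = 0.9649221.
The ZAR side grows by e^(0.0851×1) = 1.0888259.
So the CHF growth factor = 1.0506322.
Take logs: ln 1.0506322 / 1 = 0.049392, so 4.94%.

4.94%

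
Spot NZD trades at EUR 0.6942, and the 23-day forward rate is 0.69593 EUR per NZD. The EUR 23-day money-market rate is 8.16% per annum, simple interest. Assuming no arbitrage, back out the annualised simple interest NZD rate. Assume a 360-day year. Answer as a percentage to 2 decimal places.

T = 23/360 years.
CIP gives F = S · g_EUR/g_NZD, so g_EUR/g_NZD = 0.69593/0.6942 = 1.0024921.
The EUR side grows by 1 + 0.0816×23/360 = 1.0052133.
That pins the NZD growth at 1.0027144.
(1.0027144 − 1)/T = 0.042486, i.e. 4.25%.

4.25%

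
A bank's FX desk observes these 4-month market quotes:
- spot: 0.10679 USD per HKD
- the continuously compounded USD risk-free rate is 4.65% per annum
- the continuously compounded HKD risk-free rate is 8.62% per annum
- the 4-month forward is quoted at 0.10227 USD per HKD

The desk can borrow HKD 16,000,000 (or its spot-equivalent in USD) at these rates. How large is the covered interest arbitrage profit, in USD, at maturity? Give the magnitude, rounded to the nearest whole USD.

USD 51,311

T = 4/12 years.
Keep in HKD, deliver into the forward: 16,000,000·1.029150118·0.10227 = USD 1,684,018.92.
Swap to USD now, deposit: 16,000,000·0.10679·1.015620748 = USD 1,735,330.23.
The quoted forward undervalues HKD, so borrow HKD, convert to USD at spot, deposit the USD at 4.65%, and buy HKD forward at 0.10227 to cover the loan.
Arbitrage profit = |1,684,018.92 − 1,735,330.23| = USD 51,311.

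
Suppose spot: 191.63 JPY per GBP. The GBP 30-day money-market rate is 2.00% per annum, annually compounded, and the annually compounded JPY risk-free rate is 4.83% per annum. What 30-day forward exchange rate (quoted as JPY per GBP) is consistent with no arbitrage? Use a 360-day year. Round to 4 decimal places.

192.0675

T = 30/360 years.
JPY accumulates by (1 + 0.0483)^(30/360) = 1.003938553.
Growth of 1 GBP over T: (1 + 0.0200)^(30/360) = 1.001651581.
Forward (JPY per GBP) = 191.63 × 1.003938553 / 1.001651581 = 192.067530.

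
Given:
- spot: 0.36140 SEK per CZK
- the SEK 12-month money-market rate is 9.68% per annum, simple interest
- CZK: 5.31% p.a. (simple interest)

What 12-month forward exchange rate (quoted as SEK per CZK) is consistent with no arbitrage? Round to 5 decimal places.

T = 1 year.
SEK growth factor: 1 + 0.0968×1 = 1.096800.
CZK accumulates by 1 + 0.0531×1 = 1.053100.
So F = 0.3614 × 1.096800 / 1.053100 = 0.3763968 (SEK/CZK).

0.37640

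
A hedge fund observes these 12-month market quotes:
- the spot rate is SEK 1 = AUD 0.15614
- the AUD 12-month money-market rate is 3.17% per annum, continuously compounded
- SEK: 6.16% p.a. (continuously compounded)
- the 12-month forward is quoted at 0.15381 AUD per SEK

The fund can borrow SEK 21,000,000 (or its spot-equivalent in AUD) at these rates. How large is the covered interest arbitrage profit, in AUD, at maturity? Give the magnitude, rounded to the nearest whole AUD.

T = 1 year.
Invest the SEK and cover forward: 21,000,000 × 1.063536845 × 0.15381 = AUD 3,435,234.64.
Convert at spot and invest in AUD: 21,000,000 × 0.15614 × 1.032207797 = AUD 3,384,547.43.
The quoted forward overvalues SEK, so borrow AUD, buy SEK at spot, deposit the SEK at 6.16%, and sell the proceeds forward at 0.15381.
The gap between the two covered legs is AUD 50,687.

AUD 50,687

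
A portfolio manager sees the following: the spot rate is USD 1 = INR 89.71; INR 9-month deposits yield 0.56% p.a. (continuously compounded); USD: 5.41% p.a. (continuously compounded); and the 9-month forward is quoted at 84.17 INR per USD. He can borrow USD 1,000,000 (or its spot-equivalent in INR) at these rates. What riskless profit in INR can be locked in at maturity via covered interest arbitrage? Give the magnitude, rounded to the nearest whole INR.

INR 2,432,144

T = 9/12 years.
Keep in USD, deliver into the forward: 1,000,000·1.0414094125·84.17 = INR 87,655,430.25.
Swap to INR now, deposit: 1,000,000·89.71·1.0042088324 = INR 90,087,574.35.
The quoted forward undervalues USD, so borrow USD, convert to INR at spot, deposit the INR at 0.56%, and buy USD forward at 84.17 to cover the loan.
Arbitrage profit = |87,655,430.25 − 90,087,574.35| = INR 2,432,144.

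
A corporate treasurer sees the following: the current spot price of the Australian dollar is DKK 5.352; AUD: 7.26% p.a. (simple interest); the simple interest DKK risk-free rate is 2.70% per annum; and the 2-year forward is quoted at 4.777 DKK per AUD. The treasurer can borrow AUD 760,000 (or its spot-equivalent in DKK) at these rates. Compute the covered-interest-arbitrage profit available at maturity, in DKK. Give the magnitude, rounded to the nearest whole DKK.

DKK 129,495

T = 2 years.
Invest the AUD and cover forward: 760,000 × 1.145200 × 4.777 = DKK 4,157,671.50.
Convert at spot and invest in DKK: 760,000 × 5.352 × 1.054000 = DKK 4,287,166.08.
The quoted forward undervalues AUD, so borrow AUD, convert to DKK at spot, deposit the DKK at 2.70%, and buy AUD forward at 4.777 to cover the loan.
The gap between the two covered legs is DKK 129,495.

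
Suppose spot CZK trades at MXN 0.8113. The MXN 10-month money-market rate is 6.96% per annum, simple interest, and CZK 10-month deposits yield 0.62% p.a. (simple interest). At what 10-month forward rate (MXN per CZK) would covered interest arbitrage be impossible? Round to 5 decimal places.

0.85394

T = 10/12 years.
MXN accumulates by 1 + 0.0696×10/12 = 1.058000.
Growth of 1 CZK over T: 1 + 0.0062×10/12 = 1.0051667.
Forward (MXN per CZK) = 0.8113 × 1.058000 / 1.0051667 = 0.8539433.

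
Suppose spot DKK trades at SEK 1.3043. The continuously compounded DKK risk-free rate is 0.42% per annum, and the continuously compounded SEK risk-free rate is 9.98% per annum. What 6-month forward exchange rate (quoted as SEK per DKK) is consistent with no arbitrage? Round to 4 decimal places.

T = 6/12 years.
SEK accumulates by e^(0.0998×6/12) = 1.051166.
DKK growth factor: e^(0.0042×6/12) = 1.0021022.
CIP: F = S · (grow SEK)/(grow DKK) = 1.3043 × 1.051166/1.0021022 = 1.368160 SEK per DKK.

1.3682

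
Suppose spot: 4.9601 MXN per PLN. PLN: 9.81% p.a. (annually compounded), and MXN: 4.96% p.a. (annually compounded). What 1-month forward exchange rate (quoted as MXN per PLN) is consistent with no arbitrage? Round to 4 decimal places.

4.9415

T = 1/12 years.
MXN growth factor: (1 + 0.0496)^(1/12) = 1.0040422.
Growth of 1 PLN over T: (1 + 0.0981)^(1/12) = 1.0078289.
So F = 4.9601 × 1.0040422 / 1.0078289 = 4.941463 (MXN/PLN).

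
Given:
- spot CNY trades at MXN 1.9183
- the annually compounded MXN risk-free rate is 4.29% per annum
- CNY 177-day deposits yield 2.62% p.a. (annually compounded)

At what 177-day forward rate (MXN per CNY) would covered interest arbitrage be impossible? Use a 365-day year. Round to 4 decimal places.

T = 177/365 years.
Growth of 1 MXN over T: (1 + 0.0429)^(177/365) = 1.0205786.
Growth of 1 CNY over T: (1 + 0.0262)^(177/365) = 1.0126206.
Forward (MXN per CNY) = 1.9183 × 1.0205786 / 1.0126206 = 1.933376.

1.9334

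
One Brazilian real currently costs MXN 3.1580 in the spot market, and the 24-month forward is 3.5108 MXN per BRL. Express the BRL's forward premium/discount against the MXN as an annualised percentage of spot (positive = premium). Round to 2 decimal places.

T = 2 years.
(F − S)/S = (3.5108 − 3.158)/3.158 = 0.1117163.
Annualise by dividing by T: 0.1117163 / 2 = 0.055858 → 5.59%.

+5.59%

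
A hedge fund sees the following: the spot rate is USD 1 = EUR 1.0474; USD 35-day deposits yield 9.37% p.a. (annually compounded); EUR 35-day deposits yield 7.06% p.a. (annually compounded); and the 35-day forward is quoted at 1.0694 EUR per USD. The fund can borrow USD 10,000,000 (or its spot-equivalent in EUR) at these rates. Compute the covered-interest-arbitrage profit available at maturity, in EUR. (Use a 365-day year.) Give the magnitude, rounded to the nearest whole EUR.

T = 35/365 years.
Invest the USD and cover forward: 10,000,000 × 1.0086255506 × 1.0694 = EUR 10,786,241.64.
Convert at spot and invest in EUR: 10,000,000 × 1.0474 × 1.0065630137 = EUR 10,542,741.01.
The quoted forward overvalues USD, so borrow EUR, buy USD at spot, deposit the USD at 9.37%, and sell the proceeds forward at 1.0694.
The gap between the two covered legs is EUR 243,501.

EUR 243,501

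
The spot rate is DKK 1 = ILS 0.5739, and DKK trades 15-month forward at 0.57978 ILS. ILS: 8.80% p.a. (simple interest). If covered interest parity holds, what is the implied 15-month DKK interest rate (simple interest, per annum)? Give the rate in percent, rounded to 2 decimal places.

7.90%

T = 15/12 years.
By CIP, F/S equals the ILS-to-DKK growth ratio: 0.57978/0.5739 = 1.0102457.
ILS growth factor: 1 + 0.0880×15/12 = 1.110000.
That pins the DKK growth at 1.0987426.
r = (1.0987426 − 1)/(15/12) = 0.078994 → 7.90%.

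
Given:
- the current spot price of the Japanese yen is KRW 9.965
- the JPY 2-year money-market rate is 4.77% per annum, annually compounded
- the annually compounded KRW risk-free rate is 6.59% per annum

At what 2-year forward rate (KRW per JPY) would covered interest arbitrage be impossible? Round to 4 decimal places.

T = 2 years.
Growth of 1 KRW over T: (1 + 0.0659)^2 = 1.13614281.
JPY growth factor: (1 + 0.0477)^2 = 1.09767529.
CIP: F = S · (grow KRW)/(grow JPY) = 9.965 × 1.13614281/1.09767529 = 10.314219 KRW per JPY.

10.3142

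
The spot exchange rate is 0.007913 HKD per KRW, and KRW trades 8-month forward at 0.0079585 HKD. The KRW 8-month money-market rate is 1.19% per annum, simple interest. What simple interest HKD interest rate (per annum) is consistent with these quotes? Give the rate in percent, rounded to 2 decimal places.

2.06%

T = 8/12 years.
F/S = 0.0079585/0.007913 = 1.0057500 = (growth of HKD) / (growth of KRW).
The KRW side grows by 1 + 0.0119×8/12 = 1.0079333.
Hence g_HKD = 1.0137289.
r = (1.0137289 − 1)/(8/12) = 0.020593 → 2.06%.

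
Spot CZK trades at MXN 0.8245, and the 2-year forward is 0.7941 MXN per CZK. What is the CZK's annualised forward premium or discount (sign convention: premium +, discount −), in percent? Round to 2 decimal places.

T = 2 years.
(F − S)/S = (0.7941 − 0.8245)/0.8245 = -0.0368708.
×(1/T) gives -1.84% p.a.

-1.84%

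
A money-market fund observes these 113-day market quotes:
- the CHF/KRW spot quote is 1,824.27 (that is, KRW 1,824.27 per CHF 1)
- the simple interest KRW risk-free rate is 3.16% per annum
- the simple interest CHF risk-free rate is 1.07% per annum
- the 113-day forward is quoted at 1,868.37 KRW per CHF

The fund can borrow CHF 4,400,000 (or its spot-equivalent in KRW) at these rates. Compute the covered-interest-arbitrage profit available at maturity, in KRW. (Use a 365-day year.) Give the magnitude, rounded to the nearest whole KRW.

T = 113/365 years.
Keep in CHF, deliver into the forward: 4,400,000·1.00331260274·1868.37 = KRW 8,248,060,337.36.
Swap to KRW now, deposit: 4,400,000·1824.27·1.009783013699 = KRW 8,105,314,176.96.
The quoted forward overvalues CHF, so borrow KRW, buy CHF at spot, deposit the CHF at 1.07%, and sell the proceeds forward at 1,868.37.
The gap between the two covered legs is KRW 142,746,160.

KRW 142,746,160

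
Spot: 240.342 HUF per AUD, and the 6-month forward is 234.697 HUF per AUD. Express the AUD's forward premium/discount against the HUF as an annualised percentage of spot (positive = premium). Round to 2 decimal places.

-4.70%

T = 6/12 years.
Period premium: (234.697 − 240.342)/240.342 = -0.0234874.
Per annum: -0.0234874 / (6/12) = -0.046975 = -4.70%.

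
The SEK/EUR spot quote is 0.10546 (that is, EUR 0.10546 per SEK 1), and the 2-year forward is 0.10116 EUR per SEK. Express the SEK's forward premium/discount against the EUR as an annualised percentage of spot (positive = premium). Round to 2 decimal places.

T = 2 years.
(F − S)/S = (0.10116 − 0.10546)/0.10546 = -0.0407738.
Per annum: -0.0407738 / 2 = -0.020387 = -2.04%.

-2.04%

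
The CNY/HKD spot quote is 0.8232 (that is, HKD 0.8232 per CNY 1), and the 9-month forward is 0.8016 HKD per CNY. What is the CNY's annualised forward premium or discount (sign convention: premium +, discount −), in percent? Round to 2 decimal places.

T = 9/12 years.
Period premium: (0.8016 − 0.8232)/0.8232 = -0.0262391.
×(1/T) gives -3.50% p.a.

-3.50%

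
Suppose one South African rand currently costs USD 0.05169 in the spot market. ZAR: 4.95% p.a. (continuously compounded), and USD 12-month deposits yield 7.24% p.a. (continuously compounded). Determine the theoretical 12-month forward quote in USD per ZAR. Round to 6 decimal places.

0.052887

T = 1 year.
USD growth factor: e^(0.0724×1) = 1.0750853.
ZAR accumulates by e^(0.0495×1) = 1.0507456.
So F = 0.05169 × 1.0750853 / 1.0507456 = 0.05288736 (USD/ZAR).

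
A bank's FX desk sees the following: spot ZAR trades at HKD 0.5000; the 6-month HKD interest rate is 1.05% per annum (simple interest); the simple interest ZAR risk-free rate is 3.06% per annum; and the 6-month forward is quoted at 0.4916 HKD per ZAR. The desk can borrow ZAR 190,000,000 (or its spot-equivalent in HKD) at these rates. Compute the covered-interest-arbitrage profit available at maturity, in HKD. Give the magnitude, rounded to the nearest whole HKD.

HKD 665,669

T = 6/12 years.
Route A — deposit ZAR, sell forward: 190,000,000 × 1.015300 × 0.4916 = HKD 94,833,081.20.
Route B — convert at spot, deposit HKD: 190,000,000 × 0.5000 × 1.005250 = HKD 95,498,750.00.
The quoted forward undervalues ZAR, so borrow ZAR, convert to HKD at spot, deposit the HKD at 1.05%, and buy ZAR forward at 0.4916 to cover the loan.
Arbitrage profit = |94,833,081.20 − 95,498,750.00| = HKD 665,669.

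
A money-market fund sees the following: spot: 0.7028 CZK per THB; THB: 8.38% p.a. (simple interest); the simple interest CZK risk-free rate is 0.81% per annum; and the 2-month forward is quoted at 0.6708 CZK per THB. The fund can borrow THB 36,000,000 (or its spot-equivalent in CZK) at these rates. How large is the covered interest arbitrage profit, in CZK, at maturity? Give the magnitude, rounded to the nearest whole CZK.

CZK 848,878

T = 2/12 years.
Invest the THB and cover forward: 36,000,000 × 1.0139666667 × 0.6708 = CZK 24,486,078.24.
Convert at spot and invest in CZK: 36,000,000 × 0.7028 × 1.001350 = CZK 25,334,956.08.
The quoted forward undervalues THB, so borrow THB, convert to CZK at spot, deposit the CZK at 0.81%, and buy THB forward at 0.6708 to cover the loan.
The gap between the two covered legs is CZK 848,878.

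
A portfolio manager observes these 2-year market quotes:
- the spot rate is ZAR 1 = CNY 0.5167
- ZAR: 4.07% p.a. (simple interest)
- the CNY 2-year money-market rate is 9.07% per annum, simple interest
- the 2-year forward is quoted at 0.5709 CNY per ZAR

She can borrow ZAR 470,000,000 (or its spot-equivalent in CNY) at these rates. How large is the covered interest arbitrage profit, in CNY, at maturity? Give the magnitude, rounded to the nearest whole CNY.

T = 2 years.
Keep in ZAR, deliver into the forward: 470,000,000·1.081400·0.5709 = CNY 290,164,492.20.
Swap to CNY now, deposit: 470,000,000·0.5167·1.181400 = CNY 286,901,808.60.
The quoted forward overvalues ZAR, so borrow CNY, buy ZAR at spot, deposit the ZAR at 4.07%, and sell the proceeds forward at 0.5709.
The gap between the two covered legs is CNY 3,262,684.

CNY 3,262,684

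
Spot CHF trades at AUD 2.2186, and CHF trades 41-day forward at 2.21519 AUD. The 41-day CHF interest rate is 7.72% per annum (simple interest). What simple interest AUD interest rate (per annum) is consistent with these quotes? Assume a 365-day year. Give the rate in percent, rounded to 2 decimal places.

T = 41/365 years.
CIP gives F = S · g_AUD/g_CHF, so g_AUD/g_CHF = 2.21519/2.2186 = 0.9984630.
The CHF side grows by 1 + 0.0772×41/365 = 1.0086718.
Hence g_AUD = 1.0071215.
(1.0071215 − 1)/T = 0.063399, i.e. 6.34%.

6.34%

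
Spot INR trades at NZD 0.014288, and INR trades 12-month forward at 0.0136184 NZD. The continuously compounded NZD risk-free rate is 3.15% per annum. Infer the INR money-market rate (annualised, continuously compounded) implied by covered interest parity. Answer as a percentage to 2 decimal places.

T = 1 year.
F/S = 0.0136184/0.014288 = 0.9531355 = (growth of NZD) / (growth of INR).
The NZD side grows by e^(0.0315×1) = 1.0320014.
So the INR growth factor = 1.0827436.
r = ln(1.0827436)/1 = 0.079498 → 7.95%.

7.95%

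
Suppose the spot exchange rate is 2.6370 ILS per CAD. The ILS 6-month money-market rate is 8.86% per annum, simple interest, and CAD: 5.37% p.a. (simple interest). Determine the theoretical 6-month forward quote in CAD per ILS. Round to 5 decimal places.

0.37288

T = 6/12 years.
Growth of 1 ILS over T: 1 + 0.0886×6/12 = 1.044300.
Growth of 1 CAD over T: 1 + 0.0537×6/12 = 1.026850.
So F = 2.637 × 1.044300 / 1.026850 = 2.681812 (ILS/CAD).
Invert for CAD per ILS: 1 / 2.681812 = 0.37288.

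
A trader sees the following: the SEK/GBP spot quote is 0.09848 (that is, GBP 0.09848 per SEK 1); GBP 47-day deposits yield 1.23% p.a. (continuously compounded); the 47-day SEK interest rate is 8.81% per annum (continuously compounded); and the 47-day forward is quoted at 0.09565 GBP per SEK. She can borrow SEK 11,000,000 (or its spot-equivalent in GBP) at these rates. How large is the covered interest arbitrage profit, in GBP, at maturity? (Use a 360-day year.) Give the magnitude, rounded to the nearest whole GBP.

GBP 20,699

T = 47/360 years.
Route A — deposit SEK, sell forward: 11,000,000 × 1.011568346 × 0.09565 = GBP 1,064,321.64.
Route B — convert at spot, deposit GBP: 11,000,000 × 0.09848 × 1.001607123 = GBP 1,085,020.96.
The quoted forward undervalues SEK, so borrow SEK, convert to GBP at spot, deposit the GBP at 1.23%, and buy SEK forward at 0.09565 to cover the loan.
Profit = 1,085,020.96 − 1,064,321.64 = GBP 20,699.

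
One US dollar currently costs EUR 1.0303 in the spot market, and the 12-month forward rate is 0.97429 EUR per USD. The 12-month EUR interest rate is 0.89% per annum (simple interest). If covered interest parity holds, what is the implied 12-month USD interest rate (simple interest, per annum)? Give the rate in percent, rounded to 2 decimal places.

T = 1 year.
CIP gives F = S · g_EUR/g_USD, so g_EUR/g_USD = 0.97429/1.0303 = 0.9456372.
EUR growth factor: 1 + 0.0089×1 = 1.008900.
So the USD growth factor = 1.0668997.
r = (1.0668997 − 1)/1 = 0.066900 → 6.69%.

6.69%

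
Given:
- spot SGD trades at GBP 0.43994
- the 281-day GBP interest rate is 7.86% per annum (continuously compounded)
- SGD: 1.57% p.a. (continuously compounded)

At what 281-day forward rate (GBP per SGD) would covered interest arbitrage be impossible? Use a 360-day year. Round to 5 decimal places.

T = 281/360 years.
Growth of 1 GBP over T: e^(0.0786×281/360) = 1.0632728.
SGD growth factor: e^(0.0157×281/360) = 1.0123301.
CIP: F = S · (grow GBP)/(grow SGD) = 0.43994 × 1.0632728/1.0123301 = 0.4620788 GBP per SGD.

0.46208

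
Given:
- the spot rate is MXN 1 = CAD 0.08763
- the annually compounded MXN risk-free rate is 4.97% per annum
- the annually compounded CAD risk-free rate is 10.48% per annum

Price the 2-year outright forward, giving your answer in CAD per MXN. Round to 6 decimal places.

T = 2 years.
CAD growth factor: (1 + 0.1048)^2 = 1.220583.
MXN accumulates by (1 + 0.0497)^2 = 1.1018701.
Forward (CAD per MXN) = 0.08763 × 1.220583 / 1.1018701 = 0.09707105.

0.097071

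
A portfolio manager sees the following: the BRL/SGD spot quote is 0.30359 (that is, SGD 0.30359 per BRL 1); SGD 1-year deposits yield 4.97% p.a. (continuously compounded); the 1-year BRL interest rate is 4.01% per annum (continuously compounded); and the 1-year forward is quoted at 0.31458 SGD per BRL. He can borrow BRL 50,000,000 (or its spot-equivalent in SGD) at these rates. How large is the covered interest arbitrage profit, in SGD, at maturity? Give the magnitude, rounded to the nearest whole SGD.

SGD 419,567

T = 1 year.
Route A — deposit BRL, sell forward: 50,000,000 × 1.0409148605 × 0.31458 = SGD 16,372,549.84.
Route B — convert at spot, deposit SGD: 50,000,000 × 0.30359 × 1.0509557623 = SGD 15,952,982.99.
The quoted forward overvalues BRL, so borrow SGD, buy BRL at spot, deposit the BRL at 4.01%, and sell the proceeds forward at 0.31458.
Profit = 16,372,549.84 − 15,952,982.99 = SGD 419,567.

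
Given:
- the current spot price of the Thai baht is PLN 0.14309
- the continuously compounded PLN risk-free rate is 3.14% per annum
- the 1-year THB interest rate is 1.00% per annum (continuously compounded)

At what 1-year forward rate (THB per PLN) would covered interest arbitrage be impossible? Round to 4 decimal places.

T = 1 year.
PLN accumulates by e^(0.0314×1) = 1.0318982.
Growth of 1 THB over T: e^(0.0100×1) = 1.0100502.
CIP: F = S · (grow PLN)/(grow THB) = 0.14309 × 1.0318982/1.0100502 = 0.1461851 PLN per THB.
Quoted the other way: 1/0.1461851 = 6.8406 THB per PLN.

6.8406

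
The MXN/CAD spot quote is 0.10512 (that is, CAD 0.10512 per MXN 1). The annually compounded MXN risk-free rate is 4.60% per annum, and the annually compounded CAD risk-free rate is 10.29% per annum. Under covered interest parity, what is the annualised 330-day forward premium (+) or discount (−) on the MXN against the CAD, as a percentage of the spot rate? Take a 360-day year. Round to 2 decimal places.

T = 330/360 years.
CIP forward (CAD per MXN) = 0.10512 × 1.0939349/1.0420872 = 0.11035011.
Annualised premium = (F − S)/S × (1/T) = (0.11035011 − 0.10512)/0.10512 ÷ (330/360) = 5.43%.

+5.43%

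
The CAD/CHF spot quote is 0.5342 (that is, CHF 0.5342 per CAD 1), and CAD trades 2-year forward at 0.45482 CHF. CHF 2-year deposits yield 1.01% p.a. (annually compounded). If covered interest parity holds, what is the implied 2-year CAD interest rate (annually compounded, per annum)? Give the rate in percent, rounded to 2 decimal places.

9.47%

T = 2 years.
CIP gives F = S · g_CHF/g_CAD, so g_CHF/g_CAD = 0.45482/0.5342 = 0.8514040.
The CHF side grows by (1 + 0.0101)^2 = 1.020302.
So the CAD growth factor = 1.1983759.
Annualise: 1.1983759^(1/2) − 1 = 0.094704 = 9.47%.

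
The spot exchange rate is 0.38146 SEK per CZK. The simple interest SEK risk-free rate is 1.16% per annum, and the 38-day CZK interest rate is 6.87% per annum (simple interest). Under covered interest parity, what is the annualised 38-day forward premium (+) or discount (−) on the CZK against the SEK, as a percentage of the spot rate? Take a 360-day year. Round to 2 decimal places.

-5.67%

T = 38/360 years.
CIP forward (SEK per CZK) = 0.38146 × 1.0012244/1.0072517 = 0.37917738.
(F − S)/S ÷ T = (0.37917738 − 0.38146)/0.38146/(38/360) = -0.056690 → -5.67%.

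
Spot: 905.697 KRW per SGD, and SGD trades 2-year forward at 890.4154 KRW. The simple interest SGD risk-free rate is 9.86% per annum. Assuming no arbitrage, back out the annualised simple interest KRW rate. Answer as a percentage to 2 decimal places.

T = 2 years.
CIP gives F = S · g_KRW/g_SGD, so g_KRW/g_SGD = 890.4154/905.697 = 0.9831272.
The SGD side grows by 1 + 0.0986×2 = 1.197200.
That pins the KRW growth at 1.1769999.
r = (1.1769999 − 1)/2 = 0.088500 → 8.85%.

8.85%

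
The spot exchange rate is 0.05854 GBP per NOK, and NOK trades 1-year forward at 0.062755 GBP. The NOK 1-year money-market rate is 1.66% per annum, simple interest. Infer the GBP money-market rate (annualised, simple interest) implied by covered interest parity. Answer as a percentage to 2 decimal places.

T = 1 year.
CIP gives F = S · g_GBP/g_NOK, so g_GBP/g_NOK = 0.062755/0.05854 = 1.0720020.
The NOK side grows by 1 + 0.0166×1 = 1.016600.
Hence g_GBP = 1.0897972.
r = (1.0897972 − 1)/1 = 0.089797 → 8.98%.

8.98%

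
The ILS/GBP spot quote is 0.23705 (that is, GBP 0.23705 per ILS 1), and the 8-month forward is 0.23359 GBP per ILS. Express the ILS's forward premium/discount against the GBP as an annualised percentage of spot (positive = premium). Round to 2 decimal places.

T = 8/12 years.
ILS trades forward at -1.45961% vs spot over the period.
×(1/T) gives -2.19% p.a.

-2.19%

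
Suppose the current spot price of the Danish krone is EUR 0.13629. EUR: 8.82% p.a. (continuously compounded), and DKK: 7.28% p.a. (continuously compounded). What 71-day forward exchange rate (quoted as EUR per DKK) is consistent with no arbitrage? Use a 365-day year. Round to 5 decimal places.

T = 71/365 years.
EUR accumulates by e^(0.0882×71/365) = 1.0173047.
DKK growth factor: e^(0.0728×71/365) = 1.0142618.
So F = 0.13629 × 1.0173047 / 1.0142618 = 0.1366989 (EUR/DKK).

0.13670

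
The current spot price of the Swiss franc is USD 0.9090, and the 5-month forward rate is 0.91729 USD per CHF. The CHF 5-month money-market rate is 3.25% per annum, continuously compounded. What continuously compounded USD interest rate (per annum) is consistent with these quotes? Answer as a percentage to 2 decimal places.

5.43%

T = 5/12 years.
CIP gives F = S · g_USD/g_CHF, so g_USD/g_CHF = 0.91729/0.909 = 1.0091199.
CHF growth factor: e^(0.0325×5/12) = 1.0136338.
That pins the USD growth at 1.022878.
r = ln(1.022878)/(5/12) = 0.054289 → 5.43%.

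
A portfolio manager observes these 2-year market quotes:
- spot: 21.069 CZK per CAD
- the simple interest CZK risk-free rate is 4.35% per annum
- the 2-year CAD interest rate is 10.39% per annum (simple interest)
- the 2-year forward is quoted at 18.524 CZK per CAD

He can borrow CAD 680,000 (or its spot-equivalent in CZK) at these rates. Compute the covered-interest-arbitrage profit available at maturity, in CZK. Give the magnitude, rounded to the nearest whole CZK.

T = 2 years.
Invest the CAD and cover forward: 680,000 × 1.207800 × 18.524 = CZK 15,213,835.30.
Convert at spot and invest in CZK: 680,000 × 21.069 × 1.087000 = CZK 15,573,362.04.
The quoted forward undervalues CAD, so borrow CAD, convert to CZK at spot, deposit the CZK at 4.35%, and buy CAD forward at 18.524 to cover the loan.
The gap between the two covered legs is CZK 359,527.

CZK 359,527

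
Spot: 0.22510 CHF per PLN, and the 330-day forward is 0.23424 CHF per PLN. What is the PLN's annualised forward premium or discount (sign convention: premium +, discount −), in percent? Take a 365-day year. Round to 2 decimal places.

+4.49%

T = 330/365 years.
PLN trades forward at +4.06042% vs spot over the period.
Per annum: 0.0406042 / (330/365) = 0.044911 = 4.49%.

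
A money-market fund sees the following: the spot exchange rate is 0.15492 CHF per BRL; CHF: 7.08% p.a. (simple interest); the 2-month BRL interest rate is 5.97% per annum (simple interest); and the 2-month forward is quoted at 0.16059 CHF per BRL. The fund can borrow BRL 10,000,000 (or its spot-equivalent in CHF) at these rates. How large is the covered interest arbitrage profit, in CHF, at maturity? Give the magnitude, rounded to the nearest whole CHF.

T = 2/12 years.
Invest the BRL and cover forward: 10,000,000 × 1.009950 × 0.16059 = CHF 1,621,878.71.
Convert at spot and invest in CHF: 10,000,000 × 0.15492 × 1.011800 = CHF 1,567,480.56.
The quoted forward overvalues BRL, so borrow CHF, buy BRL at spot, deposit the BRL at 5.97%, and sell the proceeds forward at 0.16059.
Profit = 1,621,878.71 − 1,567,480.56 = CHF 54,398.

CHF 54,398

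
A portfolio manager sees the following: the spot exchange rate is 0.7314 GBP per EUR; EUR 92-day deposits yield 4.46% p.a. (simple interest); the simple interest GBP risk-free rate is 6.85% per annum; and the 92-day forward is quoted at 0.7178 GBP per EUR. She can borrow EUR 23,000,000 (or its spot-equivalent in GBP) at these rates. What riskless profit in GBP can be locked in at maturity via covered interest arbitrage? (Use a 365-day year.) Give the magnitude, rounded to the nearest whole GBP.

GBP 417,655

T = 92/365 years.
Route A — deposit EUR, sell forward: 23,000,000 × 1.0112416438 × 0.7178 = GBP 16,694,992.79.
Route B — convert at spot, deposit GBP: 23,000,000 × 0.7314 × 1.0172657534 = GBP 17,112,647.96.
The quoted forward undervalues EUR, so borrow EUR, convert to GBP at spot, deposit the GBP at 6.85%, and buy EUR forward at 0.7178 to cover the loan.
Profit = 17,112,647.96 − 16,694,992.79 = GBP 417,655.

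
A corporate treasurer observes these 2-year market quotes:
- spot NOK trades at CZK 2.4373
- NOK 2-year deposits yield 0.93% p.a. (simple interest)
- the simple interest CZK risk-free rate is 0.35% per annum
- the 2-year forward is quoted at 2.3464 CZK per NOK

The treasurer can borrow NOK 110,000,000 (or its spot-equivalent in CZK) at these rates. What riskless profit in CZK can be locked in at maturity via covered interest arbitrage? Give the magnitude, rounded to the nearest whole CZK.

CZK 7,074,987

T = 2 years.
Route A — deposit NOK, sell forward: 110,000,000 × 1.018600 × 2.3464 = CZK 262,904,734.40.
Route B — convert at spot, deposit CZK: 110,000,000 × 2.4373 × 1.007000 = CZK 269,979,721.00.
The quoted forward undervalues NOK, so borrow NOK, convert to CZK at spot, deposit the CZK at 0.35%, and buy NOK forward at 2.3464 to cover the loan.
Arbitrage profit = |262,904,734.40 − 269,979,721.00| = CZK 7,074,987.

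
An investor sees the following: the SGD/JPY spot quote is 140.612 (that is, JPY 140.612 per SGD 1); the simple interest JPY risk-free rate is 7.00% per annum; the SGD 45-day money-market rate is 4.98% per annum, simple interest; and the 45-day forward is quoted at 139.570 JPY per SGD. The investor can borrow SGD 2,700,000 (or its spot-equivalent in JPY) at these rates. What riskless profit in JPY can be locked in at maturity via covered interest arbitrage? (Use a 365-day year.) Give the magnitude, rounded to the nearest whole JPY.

T = 45/365 years.
Route A — deposit SGD, sell forward: 2,700,000 × 1.00613972603 × 139.570 = JPY 379,152,688.22.
Route B — convert at spot, deposit JPY: 2,700,000 × 140.612 × 1.00863013699 = JPY 382,928,852.22.
The quoted forward undervalues SGD, so borrow SGD, convert to JPY at spot, deposit the JPY at 7.00%, and buy SGD forward at 139.570 to cover the loan.
The gap between the two covered legs is JPY 3,776,164.

JPY 3,776,164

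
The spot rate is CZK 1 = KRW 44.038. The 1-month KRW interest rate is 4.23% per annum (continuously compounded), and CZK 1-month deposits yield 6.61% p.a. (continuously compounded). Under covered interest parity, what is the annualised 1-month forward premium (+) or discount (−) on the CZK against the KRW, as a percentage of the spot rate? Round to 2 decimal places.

-2.38%

T = 1/12 years.
CIP forward (KRW per CZK) = 44.038 × 1.0035312/1.0055235 = 43.950745.
(F − S)/S ÷ T = (43.950745 − 44.038)/44.038/(1/12) = -0.023776 → -2.38%.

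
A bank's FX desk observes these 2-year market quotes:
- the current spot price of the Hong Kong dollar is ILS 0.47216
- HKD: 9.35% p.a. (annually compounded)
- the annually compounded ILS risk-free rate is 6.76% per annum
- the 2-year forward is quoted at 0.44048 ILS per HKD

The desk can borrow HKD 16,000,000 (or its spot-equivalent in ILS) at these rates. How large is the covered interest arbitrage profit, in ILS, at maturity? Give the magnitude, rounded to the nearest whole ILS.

T = 2 years.
Route A — deposit HKD, sell forward: 16,000,000 × 1.19574225 × 0.44048 = ILS 8,427,208.74.
Route B — convert at spot, deposit ILS: 16,000,000 × 0.47216 × 1.13976976 = ILS 8,610,459.04.
The quoted forward undervalues HKD, so borrow HKD, convert to ILS at spot, deposit the ILS at 6.76%, and buy HKD forward at 0.44048 to cover the loan.
The gap between the two covered legs is ILS 183,250.

ILS 183,250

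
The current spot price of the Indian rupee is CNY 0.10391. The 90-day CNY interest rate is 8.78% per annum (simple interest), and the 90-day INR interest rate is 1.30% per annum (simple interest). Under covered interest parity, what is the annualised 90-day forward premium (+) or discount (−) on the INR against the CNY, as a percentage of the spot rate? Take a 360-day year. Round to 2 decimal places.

T = 90/360 years.
No-arbitrage forward: 0.10391 × 1.021950 / 1.003250 = 0.10584682 CNY/INR.
Annualised premium = (F − S)/S × (1/T) = (0.10584682 − 0.10391)/0.10391 ÷ (90/360) = 7.46%.

+7.46%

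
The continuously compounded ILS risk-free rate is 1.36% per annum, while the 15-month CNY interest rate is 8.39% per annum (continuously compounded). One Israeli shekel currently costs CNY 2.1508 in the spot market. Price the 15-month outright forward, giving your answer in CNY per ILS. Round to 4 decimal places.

T = 15/12 years.
CNY growth factor: e^(0.0839×15/12) = 1.1105718.
Growth of 1 ILS over T: e^(0.0136×15/12) = 1.0171453.
CIP: F = S · (grow CNY)/(grow ILS) = 2.1508 × 1.1105718/1.0171453 = 2.348355 CNY per ILS.

2.3484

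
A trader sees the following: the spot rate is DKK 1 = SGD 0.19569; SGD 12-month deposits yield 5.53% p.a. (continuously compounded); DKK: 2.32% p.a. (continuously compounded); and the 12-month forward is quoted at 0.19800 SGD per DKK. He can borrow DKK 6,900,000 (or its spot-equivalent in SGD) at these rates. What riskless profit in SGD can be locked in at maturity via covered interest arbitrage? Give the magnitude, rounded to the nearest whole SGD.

T = 1 year.
Route A — deposit DKK, sell forward: 6,900,000 × 1.023471213 × 0.19800 = SGD 1,398,266.37.
Route B — convert at spot, deposit SGD: 6,900,000 × 0.19569 × 1.056857624 = SGD 1,427,033.63.
The quoted forward undervalues DKK, so borrow DKK, convert to SGD at spot, deposit the SGD at 5.53%, and buy DKK forward at 0.19800 to cover the loan.
The gap between the two covered legs is SGD 28,767.

SGD 28,767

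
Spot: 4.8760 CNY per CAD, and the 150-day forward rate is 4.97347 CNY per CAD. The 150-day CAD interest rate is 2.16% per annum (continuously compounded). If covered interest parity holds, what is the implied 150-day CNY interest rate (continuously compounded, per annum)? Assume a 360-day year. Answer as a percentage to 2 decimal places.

T = 150/360 years.
CIP gives F = S · g_CNY/g_CAD, so g_CNY/g_CAD = 4.97347/4.876 = 1.0199897.
CAD growth factor: e^(0.0216×150/360) = 1.0090406.
Hence g_CNY = 1.029211.
r = ln(1.029211)/(150/360) = 0.069102 → 6.91%.

6.91%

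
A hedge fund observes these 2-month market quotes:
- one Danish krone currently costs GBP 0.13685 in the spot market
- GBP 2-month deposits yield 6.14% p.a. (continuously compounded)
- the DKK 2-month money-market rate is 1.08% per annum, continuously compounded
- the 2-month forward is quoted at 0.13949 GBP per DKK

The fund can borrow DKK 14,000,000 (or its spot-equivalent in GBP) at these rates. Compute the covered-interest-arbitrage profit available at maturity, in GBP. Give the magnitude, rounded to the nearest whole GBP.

T = 2/12 years.
Invest the DKK and cover forward: 14,000,000 × 1.001801621 × 0.13949 = GBP 1,956,378.31.
Convert at spot and invest in GBP: 14,000,000 × 0.13685 × 1.010285873 = GBP 1,935,606.70.
The quoted forward overvalues DKK, so borrow GBP, buy DKK at spot, deposit the DKK at 1.08%, and sell the proceeds forward at 0.13949.
The gap between the two covered legs is GBP 20,772.

GBP 20,772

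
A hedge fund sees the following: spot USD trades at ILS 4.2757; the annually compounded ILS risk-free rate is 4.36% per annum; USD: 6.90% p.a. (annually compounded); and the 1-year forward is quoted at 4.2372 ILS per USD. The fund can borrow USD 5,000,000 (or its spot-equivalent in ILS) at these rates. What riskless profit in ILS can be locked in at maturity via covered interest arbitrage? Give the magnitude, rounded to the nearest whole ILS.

ILS 337,231

T = 1 year.
Route A — deposit USD, sell forward: 5,000,000 × 1.069000 × 4.2372 = ILS 22,647,834.00.
Route B — convert at spot, deposit ILS: 5,000,000 × 4.2757 × 1.043600 = ILS 22,310,602.60.
The quoted forward overvalues USD, so borrow ILS, buy USD at spot, deposit the USD at 6.90%, and sell the proceeds forward at 4.2372.
Profit = 22,647,834.00 − 22,310,602.60 = ILS 337,231.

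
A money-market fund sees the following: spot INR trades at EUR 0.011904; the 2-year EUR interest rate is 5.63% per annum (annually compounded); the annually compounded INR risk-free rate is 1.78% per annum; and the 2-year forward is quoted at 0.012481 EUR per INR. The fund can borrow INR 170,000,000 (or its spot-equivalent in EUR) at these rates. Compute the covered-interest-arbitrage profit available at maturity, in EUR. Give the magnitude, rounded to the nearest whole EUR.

T = 2 years.
Route A — deposit INR, sell forward: 170,000,000 × 1.03591684 × 0.012481 = EUR 2,197,977.27.
Route B — convert at spot, deposit EUR: 170,000,000 × 0.011904 × 1.11576969 = EUR 2,257,960.81.
The quoted forward undervalues INR, so borrow INR, convert to EUR at spot, deposit the EUR at 5.63%, and buy INR forward at 0.012481 to cover the loan.
The gap between the two covered legs is EUR 59,984.

EUR 59,984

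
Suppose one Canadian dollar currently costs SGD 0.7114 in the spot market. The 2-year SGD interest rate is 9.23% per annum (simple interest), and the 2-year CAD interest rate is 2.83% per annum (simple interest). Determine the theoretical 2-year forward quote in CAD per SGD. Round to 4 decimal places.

1.2538

T = 2 years.
Growth of 1 SGD over T: 1 + 0.0923×2 = 1.184600.
CAD growth factor: 1 + 0.0283×2 = 1.056600.
Forward (SGD per CAD) = 0.7114 × 1.184600 / 1.056600 = 0.7975813.
Quoted the other way: 1/0.7975813 = 1.2538 CAD per SGD.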